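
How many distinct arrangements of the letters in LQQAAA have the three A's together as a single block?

Treat the 3 copies of A as a single block. The multiset to arrange is then {AAA, L, Q, Q}, 4 items in all.
That gives (4)!/(2!) = 12 arrangements.

12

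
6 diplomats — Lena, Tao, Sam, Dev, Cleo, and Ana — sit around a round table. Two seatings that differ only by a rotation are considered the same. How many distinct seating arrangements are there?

120

Fix one person's seat to break rotational symmetry; the remaining 5 people can be arranged in (5)! = 120 ways.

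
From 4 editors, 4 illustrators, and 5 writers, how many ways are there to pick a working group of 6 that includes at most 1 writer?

Split by how many writers are chosen (0 through 1).
Sum: C(5,0)·C(8,6) + C(5,1)·C(8,5) = 28 + 280 = 308.

308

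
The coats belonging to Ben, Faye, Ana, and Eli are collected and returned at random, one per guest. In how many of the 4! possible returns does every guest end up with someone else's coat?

Count assignments avoiding every fixed point. For any j of the 4 guests fixed to their own coat, the other 4−j can be arranged in (4−j)! ways.
By inclusion–exclusion this is Σ_{j=0}^{4} (−1)^j C(4,j)·(4−j)!.
Computing: 24 − 24 + 12 − 4 + 1 = 9.

9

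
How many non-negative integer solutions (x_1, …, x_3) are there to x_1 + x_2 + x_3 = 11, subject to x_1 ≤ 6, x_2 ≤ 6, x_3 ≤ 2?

By stars and bars, unrestricted non-negative solutions to x_1+…+x_3 = 11 number C(11+2,2) = 78.
Subtract solutions that violate a single cap (substitute x_i' = x_i − (cap_i+1)): x_1 ≥ 7 gives C(6,2) = 15; x_2 ≥ 7 gives C(6,2) = 15; x_3 ≥ 3 gives C(10,2) = 45. Together 75.
Add back pairs where two caps are both exceeded: 0 + 3 + 3 = 6.
By inclusion–exclusion the count is 78 − 75 + 6 = 9.

9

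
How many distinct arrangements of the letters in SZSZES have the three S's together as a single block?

12

Treat the 3 copies of S as a single block. The multiset to arrange is then {SSS, E, Z, Z}, 4 items in all.
That gives (4)!/(2!) = 12 arrangements.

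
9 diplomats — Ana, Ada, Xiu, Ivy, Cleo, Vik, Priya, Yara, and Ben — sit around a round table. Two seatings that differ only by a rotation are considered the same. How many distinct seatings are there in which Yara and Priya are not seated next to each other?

30240

All circular seatings of 9 people number (8)! = 40320.
Seatings with Yara beside Priya: treat them as a block with 2 internal orders, giving 2 × (7)! = 10080.
Subtracting, 40320 − 10080 = 30240.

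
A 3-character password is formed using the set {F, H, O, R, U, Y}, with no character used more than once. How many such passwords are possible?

Choose and order 3 of the 6 symbols: the first character has 6 options, the next 5, then 4.
6 × 5 × 4 = 120.

120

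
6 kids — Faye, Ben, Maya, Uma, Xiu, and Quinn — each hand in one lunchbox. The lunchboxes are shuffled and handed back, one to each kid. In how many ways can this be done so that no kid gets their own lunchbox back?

This is the derangement count D_6: permutations of 6 items with no fixed point.
By inclusion–exclusion this is Σ_{j=0}^{6} (−1)^j C(6,j)·(6−j)!.
Computing: 720 − 720 + 360 − 120 + 30 − 6 + 1 = 265.

265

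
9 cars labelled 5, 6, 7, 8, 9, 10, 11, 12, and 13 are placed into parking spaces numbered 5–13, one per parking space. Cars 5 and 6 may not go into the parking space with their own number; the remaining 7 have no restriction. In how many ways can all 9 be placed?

287280

Let Aᵢ (for i ∈ {5, 6}) be the placements that put car i in its forbidden parking space. Any j of these fix j positions, leaving (9−j)! ways to fill the rest, and there are C(2,j) ways to pick which j.
By inclusion–exclusion, the number of valid placements is Σ_{j=0}^{2} (−1)^j C(2,j)·(9−j)!.
Computing: 362880 − 80640 + 5040 = 287280.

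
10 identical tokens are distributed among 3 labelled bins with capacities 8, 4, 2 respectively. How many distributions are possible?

12

Ignoring the caps, the number of non-negative solutions to x_1+…+x_3 = 10 is C(12,2) = 66.
Subtract solutions that violate a single cap (substitute x_i' = x_i − (cap_i+1)): x_1 ≥ 9 gives C(3,2) = 3; x_2 ≥ 5 gives C(7,2) = 21; x_3 ≥ 3 gives C(9,2) = 36. Together 60.
Add back pairs where two caps are both exceeded: 0 + 0 + 6 = 6.
By inclusion–exclusion the count is 66 − 60 + 6 = 12.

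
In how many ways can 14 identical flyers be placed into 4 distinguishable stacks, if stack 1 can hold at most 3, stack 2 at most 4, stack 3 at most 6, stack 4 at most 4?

20

Without the upper bounds there are C(17,3) = 680 ways to split 14 among 4 stacks.
Subtract solutions that violate a single cap (substitute x_i' = x_i − (cap_i+1)): x_1 ≥ 4 gives C(13,3) = 286; x_2 ≥ 5 gives C(12,3) = 220; x_3 ≥ 7 gives C(10,3) = 120; x_4 ≥ 5 gives C(12,3) = 220. Together 846.
Add back pairs where two caps are both exceeded: 56 + 20 + 56 + 10 + 35 + 10 = 187.
Subtract triples: 0 + 1 + 0 + 0 = 1.
By inclusion–exclusion the count is 680 − 846 + 187 − 1 = 20.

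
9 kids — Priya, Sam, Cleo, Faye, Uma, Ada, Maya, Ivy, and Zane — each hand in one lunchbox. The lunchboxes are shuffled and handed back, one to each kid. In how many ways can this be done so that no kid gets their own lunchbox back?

133496

Let Aᵢ be the assignments in which kid i gets their own lunchbox. We want the size of the complement of A₁∪…∪A_9.
By inclusion–exclusion this is Σ_{j=0}^{9} (−1)^j C(9,j)·(9−j)!.
Computing: 362880 − 362880 + 181440 − 60480 + 15120 − 3024 + 504 − 72 + 9 − 1 = 133496.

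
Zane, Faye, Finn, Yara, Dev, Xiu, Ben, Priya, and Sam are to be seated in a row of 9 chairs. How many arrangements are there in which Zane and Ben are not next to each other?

282240

Of the 9! = 362880 arrangements, those with Zane and Ben adjacent number 2 × 8! = 80640 (treat the pair as a block with 2 internal orders).
Complementary counting: 362880 − 80640 = 282240.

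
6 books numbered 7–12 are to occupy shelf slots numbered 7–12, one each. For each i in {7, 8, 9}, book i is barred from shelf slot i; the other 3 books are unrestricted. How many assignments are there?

426

Let Aᵢ (for i ∈ {7, 8, 9}) be the placements that put book i in its forbidden shelf slot. Any j of these fix j positions, leaving (6−j)! ways to fill the rest, and there are C(3,j) ways to pick which j.
By inclusion–exclusion, the number of valid placements is Σ_{j=0}^{3} (−1)^j C(3,j)·(6−j)!.
Computing: 720 − 360 + 72 − 6 = 426.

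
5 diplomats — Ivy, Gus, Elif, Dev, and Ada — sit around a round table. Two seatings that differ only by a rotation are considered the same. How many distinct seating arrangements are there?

Fix one person's seat to break rotational symmetry; the remaining 4 people can be arranged in (4)! = 24 ways.

24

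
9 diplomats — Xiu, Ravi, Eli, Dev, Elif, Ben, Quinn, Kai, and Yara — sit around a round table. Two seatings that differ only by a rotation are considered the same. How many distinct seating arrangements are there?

Around a circle, 9 distinct people have 9!/9 = (8)! = 40320 rotationally distinct seatings.

40320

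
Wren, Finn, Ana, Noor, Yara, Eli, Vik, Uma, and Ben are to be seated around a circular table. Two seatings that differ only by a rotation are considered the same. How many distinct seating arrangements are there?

Around a circle, 9 distinct people have 9!/9 = (8)! = 40320 rotationally distinct seatings.

40320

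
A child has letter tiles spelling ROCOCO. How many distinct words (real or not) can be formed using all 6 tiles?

The 6 letters of ROCOCO have repeats: C appearing twice and O appearing 3 times.
The number of distinct arrangements is 6!/(3!·2!) = 720/12 = 60.

60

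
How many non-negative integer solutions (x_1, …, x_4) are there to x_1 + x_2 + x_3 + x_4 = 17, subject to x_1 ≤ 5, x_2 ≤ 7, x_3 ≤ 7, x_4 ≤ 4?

Ignoring the caps, the number of non-negative solutions to x_1+…+x_4 = 17 is C(20,3) = 1140.
Subtract solutions that violate a single cap (substitute x_i' = x_i − (cap_i+1)): x_1 ≥ 6 gives C(14,3) = 364; x_2 ≥ 8 gives C(12,3) = 220; x_3 ≥ 8 gives C(12,3) = 220; x_4 ≥ 5 gives C(15,3) = 455. Together 1259.
Add back pairs where two caps are both exceeded: 20 + 20 + 84 + 4 + 35 + 35 = 198.
By inclusion–exclusion the count is 1140 − 1259 + 198 = 79.

79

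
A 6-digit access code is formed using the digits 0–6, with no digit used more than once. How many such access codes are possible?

5040

Choose and order 6 of the 7 symbols: the first digit has 7 options, the next 6, and so on down to 2.
7 × 6 × 5 × 4 × 3 × 2 = 5040.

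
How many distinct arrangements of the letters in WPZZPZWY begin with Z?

630

With the first slot taken by Z, it remains to arrange the other 7 letters (WPZPZWY).
Those 7 letters have P appearing twice, W appearing twice, and Z appearing twice, giving (7)!/(2!·2!·2!) = 630.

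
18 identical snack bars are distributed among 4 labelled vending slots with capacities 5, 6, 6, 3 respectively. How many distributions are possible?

10

Without the upper bounds there are C(21,3) = 1330 ways to split 18 among 4 vending slots.
Subtract solutions that violate a single cap (substitute x_i' = x_i − (cap_i+1)): x_1 ≥ 6 gives C(15,3) = 455; x_2 ≥ 7 gives C(14,3) = 364; x_3 ≥ 7 gives C(14,3) = 364; x_4 ≥ 4 gives C(17,3) = 680. Together 1863.
Add back pairs where two caps are both exceeded: 56 + 56 + 165 + 35 + 120 + 120 = 552.
Subtract triples: 0 + 4 + 4 + 1 = 9.
By inclusion–exclusion the count is 1330 − 1863 + 552 − 9 = 10.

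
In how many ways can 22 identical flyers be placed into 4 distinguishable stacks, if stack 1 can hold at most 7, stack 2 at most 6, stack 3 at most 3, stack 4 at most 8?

10

Ignoring the caps, the number of non-negative solutions to x_1+…+x_4 = 22 is C(25,3) = 2300.
Subtract solutions that violate a single cap (substitute x_i' = x_i − (cap_i+1)): x_1 ≥ 8 gives C(17,3) = 680; x_2 ≥ 7 gives C(18,3) = 816; x_3 ≥ 4 gives C(21,3) = 1330; x_4 ≥ 9 gives C(16,3) = 560. Together 3386.
Add back pairs where two caps are both exceeded: 120 + 286 + 56 + 364 + 84 + 220 = 1130.
Subtract triples: 20 + 0 + 4 + 10 = 34.
By inclusion–exclusion the count is 2300 − 3386 + 1130 − 34 = 10.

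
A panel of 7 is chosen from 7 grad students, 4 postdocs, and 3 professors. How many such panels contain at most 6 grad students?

3431

Split by how many grad students are chosen (0 through 6).
Sum: C(7,0)·C(7,7) + C(7,1)·C(7,6) + C(7,2)·C(7,5) + C(7,3)·C(7,4) + C(7,4)·C(7,3) + C(7,5)·C(7,2) + C(7,6)·C(7,1) = 1 + 49 + 441 + 1225 + 1225 + 441 + 49 = 3431.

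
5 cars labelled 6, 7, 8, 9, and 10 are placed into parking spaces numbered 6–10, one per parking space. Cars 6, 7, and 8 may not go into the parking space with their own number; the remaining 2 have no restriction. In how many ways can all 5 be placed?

Let Aᵢ (for i ∈ {6, 7, 8}) be the placements that put car i in its forbidden parking space. Any j of these fix j positions, leaving (5−j)! ways to fill the rest, and there are C(3,j) ways to pick which j.
By inclusion–exclusion, the number of valid placements is Σ_{j=0}^{3} (−1)^j C(3,j)·(5−j)!.
Computing: 120 − 72 + 18 − 2 = 64.

64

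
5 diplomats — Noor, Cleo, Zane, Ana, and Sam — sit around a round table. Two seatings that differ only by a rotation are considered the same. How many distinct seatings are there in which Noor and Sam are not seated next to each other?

12

All circular seatings of 5 people number (4)! = 24.
Those with Noor next to Sam: fuse the pair into one unit and seat 4 units around a circle — 2·(3)! = 12.
Subtracting, 24 − 12 = 12.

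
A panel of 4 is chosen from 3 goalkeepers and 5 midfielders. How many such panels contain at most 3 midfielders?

65

Split by how many midfielders are chosen (0 through 3).
Sum: C(5,0)·C(3,4) + C(5,1)·C(3,3) + C(5,2)·C(3,2) + C(5,3)·C(3,1) = 0 + 5 + 30 + 30 = 65.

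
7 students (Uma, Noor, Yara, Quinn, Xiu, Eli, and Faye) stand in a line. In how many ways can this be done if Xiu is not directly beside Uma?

3600

There are 7! = 5040 arrangements in all. If Xiu and Uma are adjacent, merging them into one block gives 2·(6)! = 1440 arrangements.
Complementary counting: 5040 − 1440 = 3600.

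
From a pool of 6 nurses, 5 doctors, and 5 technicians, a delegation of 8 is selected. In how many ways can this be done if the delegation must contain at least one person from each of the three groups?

12495

Unrestricted: C(16,8) = 12870 ways to pick any 8 of the 16.
Subtract selections that omit an entire group: no nurses → C(10,8) = 45; no doctors → C(11,8) = 165; no technicians → C(11,8) = 165.
Add back selections omitting two groups (i.e. drawn from a single group): C(6,8) + C(5,8) + C(5,8) = 0.
By inclusion–exclusion: 12870 − 375 + 0 = 12495.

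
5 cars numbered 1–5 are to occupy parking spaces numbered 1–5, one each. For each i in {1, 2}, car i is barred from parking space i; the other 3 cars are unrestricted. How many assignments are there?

Let Aᵢ (for i ∈ {1, 2}) be the placements that put car i in its forbidden parking space. Any j of these fix j positions, leaving (5−j)! ways to fill the rest, and there are C(2,j) ways to pick which j.
By inclusion–exclusion, the number of valid placements is Σ_{j=0}^{2} (−1)^j C(2,j)·(5−j)!.
Computing: 120 − 48 + 6 = 78.

78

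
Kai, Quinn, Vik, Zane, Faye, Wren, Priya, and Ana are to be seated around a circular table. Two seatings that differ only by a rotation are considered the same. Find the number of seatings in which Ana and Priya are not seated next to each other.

All circular seatings of 8 people number (7)! = 5040.
Those with Ana next to Priya: fuse the pair into one unit and seat 7 units around a circle — 2·(6)! = 1440.
Subtracting, 5040 − 1440 = 3600.

3600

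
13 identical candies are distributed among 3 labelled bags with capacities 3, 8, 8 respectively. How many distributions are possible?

22

Ignoring the caps, the number of non-negative solutions to x_1+…+x_3 = 13 is C(15,2) = 105.
Subtract solutions that violate a single cap (substitute x_i' = x_i − (cap_i+1)): x_1 ≥ 4 gives C(11,2) = 55; x_2 ≥ 9 gives C(6,2) = 15; x_3 ≥ 9 gives C(6,2) = 15. Together 85.
Add back pairs where two caps are both exceeded: 1 + 1 + 0 = 2.
By inclusion–exclusion the count is 105 − 85 + 2 = 22.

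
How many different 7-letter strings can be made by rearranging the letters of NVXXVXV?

The 7 letters of NVXXVXV have repeats: V appearing 3 times and X appearing 3 times.
Dividing 7! = 5040 by 3!·3! = 36 for the repeated letters gives 140.

140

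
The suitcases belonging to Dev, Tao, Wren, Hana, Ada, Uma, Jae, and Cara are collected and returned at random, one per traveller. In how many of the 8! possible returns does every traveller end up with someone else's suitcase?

This is the derangement count D_8: permutations of 8 items with no fixed point.
By inclusion–exclusion this is Σ_{j=0}^{8} (−1)^j C(8,j)·(8−j)!.
Computing: 40320 − 40320 + 20160 − 6720 + 1680 − 336 + 56 − 8 + 1 = 14833.

14833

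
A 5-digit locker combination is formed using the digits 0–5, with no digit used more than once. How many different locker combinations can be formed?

Choose and order 5 of the 6 symbols: the first digit has 6 options, the next 5, and so on down to 2.
6 × 5 × 4 × 3 × 2 = 720.

720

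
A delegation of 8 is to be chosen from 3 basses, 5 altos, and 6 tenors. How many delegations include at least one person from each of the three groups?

2828

Unrestricted: C(14,8) = 3003 ways to pick any 8 of the 14.
Subtract selections that omit an entire group: no basses → C(11,8) = 165; no altos → C(9,8) = 9; no tenors → C(8,8) = 1.
Add back selections omitting two groups (i.e. drawn from a single group): C(3,8) + C(5,8) + C(6,8) = 0.
By inclusion–exclusion: 3003 − 175 + 0 = 2828.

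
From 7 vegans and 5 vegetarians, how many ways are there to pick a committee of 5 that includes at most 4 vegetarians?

Split by how many vegetarians are chosen (0 through 4).
Sum: C(5,0)·C(7,5) + C(5,1)·C(7,4) + C(5,2)·C(7,3) + C(5,3)·C(7,2) + C(5,4)·C(7,1) = 21 + 175 + 350 + 210 + 35 = 791.

791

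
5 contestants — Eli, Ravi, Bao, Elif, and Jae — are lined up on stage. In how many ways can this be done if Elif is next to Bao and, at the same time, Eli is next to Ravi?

24

Treat {Elif,Bao} as one block (2 orders) and {Eli,Ravi} as another (2 orders).
That leaves 3 units to arrange: 2 × 2 × 3! = 4 × 6 = 24.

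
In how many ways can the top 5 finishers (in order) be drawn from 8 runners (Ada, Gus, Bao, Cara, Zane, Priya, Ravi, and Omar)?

This is an ordered selection of 5 from 8: P(8,5).
That gives 8 × 7 × 6 × 5 × 4 = 6720.

6720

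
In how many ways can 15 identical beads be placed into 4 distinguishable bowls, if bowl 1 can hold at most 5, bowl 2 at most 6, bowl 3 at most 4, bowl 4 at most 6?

Ignoring the caps, the number of non-negative solutions to x_1+…+x_4 = 15 is C(18,3) = 816.
Subtract solutions that violate a single cap (substitute x_i' = x_i − (cap_i+1)): x_1 ≥ 6 gives C(12,3) = 220; x_2 ≥ 7 gives C(11,3) = 165; x_3 ≥ 5 gives C(13,3) = 286; x_4 ≥ 7 gives C(11,3) = 165. Together 836.
Add back pairs where two caps are both exceeded: 10 + 35 + 10 + 20 + 4 + 20 = 99.
By inclusion–exclusion the count is 816 − 836 + 99 = 79.

79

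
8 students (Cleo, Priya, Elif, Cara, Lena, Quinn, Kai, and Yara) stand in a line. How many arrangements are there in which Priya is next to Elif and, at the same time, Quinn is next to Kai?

Treat {Priya,Elif} as one block (2 orders) and {Quinn,Kai} as another (2 orders).
That leaves 6 units to arrange: 2 × 2 × 6! = 4 × 720 = 2880.

2880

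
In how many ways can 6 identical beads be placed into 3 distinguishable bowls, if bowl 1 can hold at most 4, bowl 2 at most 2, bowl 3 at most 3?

9

Ignoring the caps, the number of non-negative solutions to x_1+…+x_3 = 6 is C(8,2) = 28.
Subtract solutions that violate a single cap (substitute x_i' = x_i − (cap_i+1)): x_1 ≥ 5 gives C(3,2) = 3; x_2 ≥ 3 gives C(5,2) = 10; x_3 ≥ 4 gives C(4,2) = 6. Together 19.
No two caps can be exceeded simultaneously, so the pair terms are all 0.
By inclusion–exclusion the count is 28 − 19 + 0 = 9.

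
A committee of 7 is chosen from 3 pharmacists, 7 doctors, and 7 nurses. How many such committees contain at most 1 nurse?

Split by how many nurses are chosen (0 through 1).
Sum: C(7,0)·C(10,7) + C(7,1)·C(10,6) = 120 + 1470 = 1590.

1590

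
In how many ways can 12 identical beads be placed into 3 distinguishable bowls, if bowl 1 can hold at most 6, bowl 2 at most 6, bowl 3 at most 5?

21

By stars and bars, unrestricted non-negative solutions to x_1+…+x_3 = 12 number C(12+2,2) = 91.
Subtract solutions that violate a single cap (substitute x_i' = x_i − (cap_i+1)): x_1 ≥ 7 gives C(7,2) = 21; x_2 ≥ 7 gives C(7,2) = 21; x_3 ≥ 6 gives C(8,2) = 28. Together 70.
No two caps can be exceeded simultaneously, so the pair terms are all 0.
By inclusion–exclusion the count is 91 − 70 + 0 = 21.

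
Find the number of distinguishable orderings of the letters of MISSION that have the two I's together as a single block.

360

Treat the 2 copies of I as a single block. The multiset to arrange is then {II, M, N, O, S, S}, 6 items in all.
That gives (6)!/(2!) = 360 arrangements.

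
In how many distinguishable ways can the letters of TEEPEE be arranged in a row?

30

Letter multiplicities in TEEPEE: E×4, P×1, T×1.
Dividing 6! = 720 by 4! = 24 for the repeated letters gives 30.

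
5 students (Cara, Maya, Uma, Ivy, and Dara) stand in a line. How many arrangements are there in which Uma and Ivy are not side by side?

Of the 5! = 120 arrangements, those with Uma and Ivy adjacent number 2 × 4! = 48 (treat the pair as a block with 2 internal orders).
So 120 − 48 = 72 arrangements keep them apart.

72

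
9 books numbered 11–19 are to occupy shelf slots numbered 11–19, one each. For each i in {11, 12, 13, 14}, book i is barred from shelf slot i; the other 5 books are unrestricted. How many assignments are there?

229080

Let Aᵢ (for 11 ≤ i ≤ 14) be the placements that put book i in its forbidden shelf slot. Any j of these fix j positions, leaving (9−j)! ways to fill the rest, and there are C(4,j) ways to pick which j.
By inclusion–exclusion, the number of valid placements is Σ_{j=0}^{4} (−1)^j C(4,j)·(9−j)!.
Computing: 362880 − 161280 + 30240 − 2880 + 120 = 229080.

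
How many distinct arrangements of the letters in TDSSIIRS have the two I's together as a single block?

840

Treat the 2 copies of I as a single block. The multiset to arrange is then {II, D, R, S, S, S, T}, 7 items in all.
That gives (7)!/(3!) = 840 arrangements.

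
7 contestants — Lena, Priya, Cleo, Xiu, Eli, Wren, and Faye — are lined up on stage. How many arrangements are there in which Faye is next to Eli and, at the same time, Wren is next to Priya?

Treat {Faye,Eli} as one block (2 orders) and {Wren,Priya} as another (2 orders).
That leaves 5 units to arrange: 2 × 2 × 5! = 4 × 120 = 480.

480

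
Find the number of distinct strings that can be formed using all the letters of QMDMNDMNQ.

7560

The 9 letters of QMDMNDMNQ have repeats: D appearing twice, M appearing 3 times, N appearing twice, and Q appearing twice.
So there are 9! / (3!·2!·2!·2!) = 7560 distinguishable arrangements.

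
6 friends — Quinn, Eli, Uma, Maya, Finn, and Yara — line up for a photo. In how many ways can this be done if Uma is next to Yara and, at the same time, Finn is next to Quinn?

96

Treat {Uma,Yara} as one block (2 orders) and {Finn,Quinn} as another (2 orders).
That leaves 4 units to arrange: 2 × 2 × 4! = 4 × 24 = 96.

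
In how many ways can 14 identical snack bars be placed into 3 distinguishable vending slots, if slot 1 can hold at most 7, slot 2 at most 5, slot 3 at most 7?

21

Without the upper bounds there are C(16,2) = 120 ways to split 14 among 3 vending slots.
Subtract solutions that violate a single cap (substitute x_i' = x_i − (cap_i+1)): x_1 ≥ 8 gives C(8,2) = 28; x_2 ≥ 6 gives C(10,2) = 45; x_3 ≥ 8 gives C(8,2) = 28. Together 101.
Add back pairs where two caps are both exceeded: 1 + 0 + 1 = 2.
By inclusion–exclusion the count is 120 − 101 + 2 = 21.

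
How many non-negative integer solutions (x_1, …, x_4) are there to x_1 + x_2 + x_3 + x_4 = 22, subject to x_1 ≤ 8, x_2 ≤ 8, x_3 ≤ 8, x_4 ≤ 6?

161

By stars and bars, unrestricted non-negative solutions to x_1+…+x_4 = 22 number C(22+3,3) = 2300.
Subtract solutions that violate a single cap (substitute x_i' = x_i − (cap_i+1)): x_1 ≥ 9 gives C(16,3) = 560; x_2 ≥ 9 gives C(16,3) = 560; x_3 ≥ 9 gives C(16,3) = 560; x_4 ≥ 7 gives C(18,3) = 816. Together 2496.
Add back pairs where two caps are both exceeded: 35 + 35 + 84 + 35 + 84 + 84 = 357.
By inclusion–exclusion the count is 2300 − 2496 + 357 = 161.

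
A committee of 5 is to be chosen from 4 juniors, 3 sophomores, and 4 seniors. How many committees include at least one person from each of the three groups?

364

Total 5-person selections from all 11: C(11,5) = 462.
Subtract selections that omit an entire group: no juniors → C(7,5) = 21; no sophomores → C(8,5) = 56; no seniors → C(7,5) = 21.
Add back selections omitting two groups (i.e. drawn from a single group): C(4,5) + C(3,5) + C(4,5) = 0.
By inclusion–exclusion: 462 − 98 + 0 = 364.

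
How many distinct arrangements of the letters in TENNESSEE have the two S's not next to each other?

Total arrangements of TENNESSEE: 9!/(4!·2!·2!) = 3780.
Arrangements with the S's together: treat SS as one letter, giving (8)!/(4!·2!) = 840.
Subtracting, 3780 − 840 = 2940 arrangements keep the S's apart.

2940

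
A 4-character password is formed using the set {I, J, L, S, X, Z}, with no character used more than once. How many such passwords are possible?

360

Choose and order 4 of the 6 symbols: the first character has 6 options, the next 5, then 4, 3.
6 × 5 × 4 × 3 = 360.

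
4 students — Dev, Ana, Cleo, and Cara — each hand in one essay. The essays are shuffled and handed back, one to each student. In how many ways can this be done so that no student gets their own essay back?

9

Count assignments avoiding every fixed point. For any j of the 4 students fixed to their own essay, the other 4−j can be arranged in (4−j)! ways.
By inclusion–exclusion this is Σ_{j=0}^{4} (−1)^j C(4,j)·(4−j)!.
Computing: 24 − 24 + 12 − 4 + 1 = 9.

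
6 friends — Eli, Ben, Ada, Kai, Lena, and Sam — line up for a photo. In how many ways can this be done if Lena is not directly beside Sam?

Of the 6! = 720 arrangements, those with Lena and Sam adjacent number 2 × 5! = 240 (treat the pair as a block with 2 internal orders).
So 720 − 240 = 480 arrangements keep them apart.

480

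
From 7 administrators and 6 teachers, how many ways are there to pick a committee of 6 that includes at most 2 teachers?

Split by how many teachers are chosen (0 through 2).
Sum: C(6,0)·C(7,6) + C(6,1)·C(7,5) + C(6,2)·C(7,4) = 7 + 126 + 525 = 658.

658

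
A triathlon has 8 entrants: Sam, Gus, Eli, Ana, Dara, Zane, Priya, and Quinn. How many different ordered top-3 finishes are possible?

336

There are 8 choices for 1st place, 7 for 2nd, and 6 for 3rd.
That gives 8 × 7 × 6 = 336.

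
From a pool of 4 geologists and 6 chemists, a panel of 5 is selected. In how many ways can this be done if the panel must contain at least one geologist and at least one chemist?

Unrestricted: C(10,5) = 252 ways to pick any 5 of the 10.
Subtract selections that omit an entire group: no geologists → C(6,5) = 6; no chemists → C(4,5) = 0.
Both groups omitted at once is impossible, so 252 − 6 = 246.

246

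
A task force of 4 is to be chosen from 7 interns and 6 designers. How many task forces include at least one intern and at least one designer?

With no constraint there are C(13,4) = 715 possible selections.
Subtract selections that omit an entire group: no interns → C(6,4) = 15; no designers → C(7,4) = 35.
Both groups omitted at once is impossible, so 715 − 50 = 665.

665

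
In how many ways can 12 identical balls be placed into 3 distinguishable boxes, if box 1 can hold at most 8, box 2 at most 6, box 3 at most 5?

32

Ignoring the caps, the number of non-negative solutions to x_1+…+x_3 = 12 is C(14,2) = 91.
Subtract solutions that violate a single cap (substitute x_i' = x_i − (cap_i+1)): x_1 ≥ 9 gives C(5,2) = 10; x_2 ≥ 7 gives C(7,2) = 21; x_3 ≥ 6 gives C(8,2) = 28. Together 59.
No two caps can be exceeded simultaneously, so the pair terms are all 0.
By inclusion–exclusion the count is 91 − 59 + 0 = 32.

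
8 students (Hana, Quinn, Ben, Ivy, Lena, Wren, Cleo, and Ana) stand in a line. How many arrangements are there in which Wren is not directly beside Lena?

30240

There are 8! = 40320 arrangements in all. If Wren and Lena are adjacent, merging them into one block gives 2·(7)! = 10080 arrangements.
Complementary counting: 40320 − 10080 = 30240.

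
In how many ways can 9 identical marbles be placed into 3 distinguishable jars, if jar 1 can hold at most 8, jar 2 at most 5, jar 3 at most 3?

Without the upper bounds there are C(11,2) = 55 ways to split 9 among 3 jars.
Subtract solutions that violate a single cap (substitute x_i' = x_i − (cap_i+1)): x_1 ≥ 9 gives C(2,2) = 1; x_2 ≥ 6 gives C(5,2) = 10; x_3 ≥ 4 gives C(7,2) = 21. Together 32.
No two caps can be exceeded simultaneously, so the pair terms are all 0.
By inclusion–exclusion the count is 55 − 32 + 0 = 23.

23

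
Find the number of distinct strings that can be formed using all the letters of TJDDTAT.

420

The 7 letters of TJDDTAT have repeats: D appearing twice and T appearing 3 times.
The number of distinct arrangements is 7!/(3!·2!) = 5040/12 = 420.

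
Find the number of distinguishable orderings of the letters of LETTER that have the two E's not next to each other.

There are 6!/(2!·2!) = 180 arrangements of LETTER in total.
Arrangements with the E's together: treat EE as one letter, giving (5)!/(2!) = 60.
Subtracting, 180 − 60 = 120 arrangements keep the E's apart.

120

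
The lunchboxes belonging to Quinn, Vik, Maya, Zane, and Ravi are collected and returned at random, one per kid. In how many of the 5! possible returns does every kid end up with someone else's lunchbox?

This is the derangement count D_5: permutations of 5 items with no fixed point.
By inclusion–exclusion this is Σ_{j=0}^{5} (−1)^j C(5,j)·(5−j)!.
Computing: 120 − 120 + 60 − 20 + 5 − 1 = 44.

44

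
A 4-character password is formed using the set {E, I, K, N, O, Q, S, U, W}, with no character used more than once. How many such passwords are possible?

Choose and order 4 of the 9 symbols: the first character has 9 options, the next 8, then 7, 6.
9 × 8 × 7 × 6 = 3024.

3024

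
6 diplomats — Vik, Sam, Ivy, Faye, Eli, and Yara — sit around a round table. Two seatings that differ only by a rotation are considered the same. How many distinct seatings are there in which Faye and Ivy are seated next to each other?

48

Glue Faye and Ivy into a block (2 internal orders). Seating 5 units around a circle gives (4)! arrangements.
So 2 × (4)! = 2 × 24 = 48.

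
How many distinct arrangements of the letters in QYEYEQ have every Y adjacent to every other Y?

30

Treat the 2 copies of Y as a single block. The multiset to arrange is then {YY, E, E, Q, Q}, 5 items in all.
That gives (5)!/(2!·2!) = 30 arrangements.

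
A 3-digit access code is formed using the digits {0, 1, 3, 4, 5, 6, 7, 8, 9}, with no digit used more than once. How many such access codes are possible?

With no repetition, fill the 3 digits in order: 9 choices, then 8, down to 7.
9 × 8 × 7 = 504.

504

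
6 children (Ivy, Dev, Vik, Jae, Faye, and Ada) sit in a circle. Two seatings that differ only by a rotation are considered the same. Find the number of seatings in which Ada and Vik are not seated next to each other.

Without the restriction there are (5)! = 120 seatings.
Seatings with Ada beside Vik: treat them as a block with 2 internal orders, giving 2 × (4)! = 48.
Subtracting, 120 − 48 = 72.

72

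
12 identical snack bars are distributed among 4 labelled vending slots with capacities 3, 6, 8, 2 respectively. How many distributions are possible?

65

By stars and bars, unrestricted non-negative solutions to x_1+…+x_4 = 12 number C(12+3,3) = 455.
Subtract solutions that violate a single cap (substitute x_i' = x_i − (cap_i+1)): x_1 ≥ 4 gives C(11,3) = 165; x_2 ≥ 7 gives C(8,3) = 56; x_3 ≥ 9 gives C(6,3) = 20; x_4 ≥ 3 gives C(12,3) = 220. Together 461.
Add back pairs where two caps are both exceeded: 4 + 0 + 56 + 0 + 10 + 1 = 71.
By inclusion–exclusion the count is 455 − 461 + 71 = 65.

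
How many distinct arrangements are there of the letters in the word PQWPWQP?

210

PQWPWQP has 7 letters with P appearing 3 times, Q appearing twice, and W appearing twice.
So there are 7! / (3!·2!·2!) = 210 distinguishable arrangements.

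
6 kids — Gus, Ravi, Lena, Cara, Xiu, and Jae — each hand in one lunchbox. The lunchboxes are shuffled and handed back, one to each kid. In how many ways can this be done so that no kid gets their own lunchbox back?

Count assignments avoiding every fixed point. For any j of the 6 kids fixed to their own lunchbox, the other 6−j can be arranged in (6−j)! ways.
By inclusion–exclusion this is Σ_{j=0}^{6} (−1)^j C(6,j)·(6−j)!.
Computing: 720 − 720 + 360 − 120 + 30 − 6 + 1 = 265.

265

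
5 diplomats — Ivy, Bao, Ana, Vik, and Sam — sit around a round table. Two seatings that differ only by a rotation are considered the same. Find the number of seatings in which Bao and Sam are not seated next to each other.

12

All circular seatings of 5 people number (4)! = 24.
Seatings with Bao beside Sam: treat them as a block with 2 internal orders, giving 2 × (3)! = 12.
Subtracting, 24 − 12 = 12.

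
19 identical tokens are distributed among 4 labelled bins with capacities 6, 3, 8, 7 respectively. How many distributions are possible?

By stars and bars, unrestricted non-negative solutions to x_1+…+x_4 = 19 number C(19+3,3) = 1540.
Subtract solutions that violate a single cap (substitute x_i' = x_i − (cap_i+1)): x_1 ≥ 7 gives C(15,3) = 455; x_2 ≥ 4 gives C(18,3) = 816; x_3 ≥ 9 gives C(13,3) = 286; x_4 ≥ 8 gives C(14,3) = 364. Together 1921.
Add back pairs where two caps are both exceeded: 165 + 20 + 35 + 84 + 120 + 10 = 434.
Subtract triples: 0 + 1 + 0 + 0 = 1.
By inclusion–exclusion the count is 1540 − 1921 + 434 − 1 = 52.

52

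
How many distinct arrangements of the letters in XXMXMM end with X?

With the last slot taken by X, it remains to arrange the other 5 letters (XMXMM).
Those 5 letters have M appearing 3 times and X appearing twice, giving (5)!/(3!·2!) = 10.

10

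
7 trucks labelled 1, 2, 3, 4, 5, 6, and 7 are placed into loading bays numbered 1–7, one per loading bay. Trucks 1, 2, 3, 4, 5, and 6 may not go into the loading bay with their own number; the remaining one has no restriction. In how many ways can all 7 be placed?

2119

Let Aᵢ (for 1 ≤ i ≤ 6) be the placements that put truck i in its forbidden loading bay. Any j of these fix j positions, leaving (7−j)! ways to fill the rest, and there are C(6,j) ways to pick which j.
By inclusion–exclusion, the number of valid placements is Σ_{j=0}^{6} (−1)^j C(6,j)·(7−j)!.
Computing: 5040 − 4320 + 1800 − 480 + 90 − 12 + 1 = 2119.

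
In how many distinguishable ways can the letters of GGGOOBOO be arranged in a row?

280

Letter multiplicities in GGGOOBOO: B×1, G×3, O×4.
Dividing 8! = 40320 by 4!·3! = 144 for the repeated letters gives 280.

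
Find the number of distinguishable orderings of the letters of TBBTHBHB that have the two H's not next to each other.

There are 8!/(4!·2!·2!) = 420 arrangements of TBBTHBHB in total.
If the two H's are adjacent, glue them into one block, leaving 7 items to arrange: (7)!/(4!·2!) = 105 ways.
Hence 420 − 105 = 315.

315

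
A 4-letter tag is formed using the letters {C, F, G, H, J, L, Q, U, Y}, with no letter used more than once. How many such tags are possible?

This is a permutation of 4 out of 9: P(9,4) = 9!/5!.
That product is 9 × 8 × 7 × 6 = 3024.

3024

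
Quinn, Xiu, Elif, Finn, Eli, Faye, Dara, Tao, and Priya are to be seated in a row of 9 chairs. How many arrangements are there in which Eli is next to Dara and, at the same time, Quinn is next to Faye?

20160

Treat {Eli,Dara} as one block (2 orders) and {Quinn,Faye} as another (2 orders).
That leaves 7 units to arrange: 2 × 2 × 7! = 4 × 5040 = 20160.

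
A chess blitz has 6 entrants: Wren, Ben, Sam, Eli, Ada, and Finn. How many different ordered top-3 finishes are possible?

There are 6 choices for 1st place, 5 for 2nd, and 4 for 3rd.
That gives 6 × 5 × 4 = 120.

120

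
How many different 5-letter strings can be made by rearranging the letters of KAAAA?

5

The 5 letters of KAAAA have repeats: A appearing 4 times.
Dividing 5! = 120 by 4! = 24 for the repeated letters gives 5.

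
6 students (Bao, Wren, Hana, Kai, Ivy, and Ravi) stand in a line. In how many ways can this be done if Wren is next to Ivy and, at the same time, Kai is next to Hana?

96

Treat {Wren,Ivy} as one block (2 orders) and {Kai,Hana} as another (2 orders).
That leaves 4 units to arrange: 2 × 2 × 4! = 4 × 24 = 96.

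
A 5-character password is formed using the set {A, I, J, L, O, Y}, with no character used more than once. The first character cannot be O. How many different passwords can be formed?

600

The first character has 6−1 = 5 choices (anything except O).
The remaining 4 characters are filled from the other 5 symbols without repetition: 5 × 4 × 3 × 2 = 120.
Total: 5 × 120 = 600.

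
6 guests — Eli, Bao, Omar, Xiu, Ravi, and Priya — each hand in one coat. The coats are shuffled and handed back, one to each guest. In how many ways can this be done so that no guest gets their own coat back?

This is the derangement count D_6: permutations of 6 items with no fixed point.
By inclusion–exclusion this is Σ_{j=0}^{6} (−1)^j C(6,j)·(6−j)!.
Computing: 720 − 720 + 360 − 120 + 30 − 6 + 1 = 265.

265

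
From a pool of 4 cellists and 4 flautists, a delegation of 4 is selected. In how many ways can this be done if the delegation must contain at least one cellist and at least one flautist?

With no constraint there are C(8,4) = 70 possible selections.
Subtract selections that omit an entire group: no cellists → C(4,4) = 1; no flautists → C(4,4) = 1.
Both groups omitted at once is impossible, so 70 − 2 = 68.

68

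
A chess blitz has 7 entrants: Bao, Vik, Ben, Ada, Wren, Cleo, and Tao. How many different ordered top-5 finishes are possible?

This is an ordered selection of 5 from 7: P(7,5).
That gives 7 × 6 × 5 × 4 × 3 = 2520.

2520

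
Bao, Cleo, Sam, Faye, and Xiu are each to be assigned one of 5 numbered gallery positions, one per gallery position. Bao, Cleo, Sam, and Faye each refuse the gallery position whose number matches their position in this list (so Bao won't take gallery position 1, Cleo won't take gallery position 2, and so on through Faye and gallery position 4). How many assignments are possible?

53

Let Aᵢ (for 1 ≤ i ≤ 4) be the placements that put person i in their forbidden gallery position. Any j of these fix j positions, leaving (5−j)! ways to fill the rest, and there are C(4,j) ways to pick which j.
By inclusion–exclusion, the number of valid placements is Σ_{j=0}^{4} (−1)^j C(4,j)·(5−j)!.
Computing: 120 − 96 + 36 − 8 + 1 = 53.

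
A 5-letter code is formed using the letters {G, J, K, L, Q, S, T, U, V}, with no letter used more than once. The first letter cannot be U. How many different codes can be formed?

13440

The first letter has 9−1 = 8 choices (anything except U).
The remaining 4 letters are filled from the other 8 symbols without repetition: 8 × 7 × 6 × 5 = 1680.
Total: 8 × 1680 = 13440.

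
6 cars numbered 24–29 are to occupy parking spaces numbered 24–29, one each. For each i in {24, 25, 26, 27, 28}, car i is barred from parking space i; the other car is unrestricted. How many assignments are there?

309

Let Aᵢ (for 24 ≤ i ≤ 28) be the placements that put car i in its forbidden parking space. Any j of these fix j positions, leaving (6−j)! ways to fill the rest, and there are C(5,j) ways to pick which j.
By inclusion–exclusion, the number of valid placements is Σ_{j=0}^{5} (−1)^j C(5,j)·(6−j)!.
Computing: 720 − 600 + 240 − 60 + 10 − 1 = 309.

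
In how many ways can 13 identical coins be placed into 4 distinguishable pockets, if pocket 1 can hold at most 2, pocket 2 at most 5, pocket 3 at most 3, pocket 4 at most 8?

By stars and bars, unrestricted non-negative solutions to x_1+…+x_4 = 13 number C(13+3,3) = 560.
Subtract solutions that violate a single cap (substitute x_i' = x_i − (cap_i+1)): x_1 ≥ 3 gives C(13,3) = 286; x_2 ≥ 6 gives C(10,3) = 120; x_3 ≥ 4 gives C(12,3) = 220; x_4 ≥ 9 gives C(7,3) = 35. Together 661.
Add back pairs where two caps are both exceeded: 35 + 84 + 4 + 20 + 0 + 1 = 144.
Subtract triples: 1 + 0 + 0 + 0 = 1.
By inclusion–exclusion the count is 560 − 661 + 144 − 1 = 42.

42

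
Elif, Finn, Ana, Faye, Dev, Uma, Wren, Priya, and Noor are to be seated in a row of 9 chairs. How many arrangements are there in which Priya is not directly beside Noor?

282240

Of the 9! = 362880 arrangements, those with Priya and Noor adjacent number 2 × 8! = 80640 (treat the pair as a block with 2 internal orders).
So 362880 − 80640 = 282240 arrangements keep them apart.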